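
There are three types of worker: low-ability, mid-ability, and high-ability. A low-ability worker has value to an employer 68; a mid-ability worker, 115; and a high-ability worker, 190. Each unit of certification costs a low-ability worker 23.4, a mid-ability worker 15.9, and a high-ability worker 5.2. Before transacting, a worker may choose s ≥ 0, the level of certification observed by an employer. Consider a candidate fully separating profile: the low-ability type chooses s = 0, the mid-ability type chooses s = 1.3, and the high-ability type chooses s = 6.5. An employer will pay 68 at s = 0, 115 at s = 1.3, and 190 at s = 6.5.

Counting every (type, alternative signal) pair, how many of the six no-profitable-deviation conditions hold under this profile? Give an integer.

Low-ability (own payoff 68): to s=1.3 gives 115 − 23.4×1.3 = 84.58 → profitable ✗; to s=6.5 gives 190 − 23.4×6.5 = 37.9 → no gain ✓.
Mid-ability (own payoff 115 − 15.9×1.3 = 94.33): to s=0 gives 68 → no gain ✓; to s=6.5 gives 190 − 15.9×6.5 = 86.65 → no gain ✓.
High-ability (own payoff 190 − 5.2×6.5 = 156.2): to s=0 gives 68 → no gain ✓; to s=1.3 gives 115 − 5.2×1.3 = 108.24 → no gain ✓.
5 of the 6 constraints hold; not an equilibrium.

5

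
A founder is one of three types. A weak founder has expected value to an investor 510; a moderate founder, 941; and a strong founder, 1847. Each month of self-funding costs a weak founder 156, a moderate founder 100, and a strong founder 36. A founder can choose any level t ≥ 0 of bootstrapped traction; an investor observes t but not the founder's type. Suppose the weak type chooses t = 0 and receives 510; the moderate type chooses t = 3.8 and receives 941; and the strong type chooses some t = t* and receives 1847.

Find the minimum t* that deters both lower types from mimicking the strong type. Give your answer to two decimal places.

12.86

Moderate type (on-path payoff 941 − 100×3.8 = 561) won't mimic when 561 ≥ 1847 − 100·t*, i.e. t* ≥ 12.86.
Weak type (on-path payoff 510) won't mimic when 510 ≥ 1847 − 156·t*, i.e. t* ≥ 8.57.
Both must hold, so t* = max(8.57, 12.86) = 12.86. The moderate type's constraint binds.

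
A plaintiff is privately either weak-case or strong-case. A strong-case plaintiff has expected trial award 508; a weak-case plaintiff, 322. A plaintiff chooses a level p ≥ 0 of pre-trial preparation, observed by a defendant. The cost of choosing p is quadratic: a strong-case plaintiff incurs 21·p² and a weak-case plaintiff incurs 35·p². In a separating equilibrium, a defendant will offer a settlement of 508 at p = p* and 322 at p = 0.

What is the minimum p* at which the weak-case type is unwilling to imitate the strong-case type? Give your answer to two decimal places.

The weak-case type at p = 0 receives 322; imitating at p* yields 508 − 35·p*².
Indifference: 322 = 508 − 35·p*², so p*² = (508 − 322) / 35 ≈ 5.3143.
p* = √5.3143 ≈ 2.31.

2.31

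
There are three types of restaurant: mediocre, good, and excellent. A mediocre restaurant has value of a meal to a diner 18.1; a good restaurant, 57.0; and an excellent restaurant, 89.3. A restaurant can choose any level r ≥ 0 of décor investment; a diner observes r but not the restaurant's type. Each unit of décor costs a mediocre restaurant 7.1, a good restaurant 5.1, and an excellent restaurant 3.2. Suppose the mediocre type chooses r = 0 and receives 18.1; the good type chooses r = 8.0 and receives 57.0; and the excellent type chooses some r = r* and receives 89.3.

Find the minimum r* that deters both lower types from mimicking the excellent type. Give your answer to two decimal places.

Good type (on-path payoff 57.0 − 5.1×8.0 = 16.2) won't mimic when 16.2 ≥ 89.3 − 5.1·r*, i.e. r* ≥ 14.33.
Mediocre type (on-path payoff 18.1) won't mimic when 18.1 ≥ 89.3 − 7.1·r*, i.e. r* ≥ 10.03.
Both must hold, so r* = max(10.03, 14.33) = 14.33. The good type's constraint binds.

14.33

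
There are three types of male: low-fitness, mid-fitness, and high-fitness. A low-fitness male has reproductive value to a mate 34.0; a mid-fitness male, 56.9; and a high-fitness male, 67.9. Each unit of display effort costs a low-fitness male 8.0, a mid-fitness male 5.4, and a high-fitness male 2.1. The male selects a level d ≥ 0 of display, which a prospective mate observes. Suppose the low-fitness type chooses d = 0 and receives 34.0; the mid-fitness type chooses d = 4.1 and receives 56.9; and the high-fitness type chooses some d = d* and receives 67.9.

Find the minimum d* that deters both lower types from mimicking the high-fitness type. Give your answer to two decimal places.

6.14

Mid-fitness type (on-path payoff 56.9 − 5.4×4.1 = 34.76) won't mimic when 34.76 ≥ 67.9 − 5.4·d*, i.e. d* ≥ 6.14.
Low-fitness type (on-path payoff 34.0) won't mimic when 34.0 ≥ 67.9 − 8.0·d*, i.e. d* ≥ 4.24.
Both must hold, so d* = max(4.24, 6.14) = 6.14. The mid-fitness type's constraint binds.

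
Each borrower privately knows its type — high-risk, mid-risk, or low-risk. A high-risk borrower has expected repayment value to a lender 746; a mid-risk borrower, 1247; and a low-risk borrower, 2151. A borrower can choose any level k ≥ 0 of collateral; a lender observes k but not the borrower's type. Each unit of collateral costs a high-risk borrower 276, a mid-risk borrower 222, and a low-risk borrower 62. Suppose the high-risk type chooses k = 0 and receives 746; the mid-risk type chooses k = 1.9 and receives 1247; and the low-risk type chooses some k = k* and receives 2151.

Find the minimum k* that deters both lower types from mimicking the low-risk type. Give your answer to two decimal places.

5.97

High-risk type (on-path payoff 746) won't mimic when 746 ≥ 2151 − 276·k*, i.e. k* ≥ 5.09.
Mid-risk type (on-path payoff 1247 − 222×1.9 = 825.2) won't mimic when 825.2 ≥ 2151 − 222·k*, i.e. k* ≥ 5.97.
Both must hold, so k* = max(5.09, 5.97) = 5.97. The mid-risk type's constraint binds.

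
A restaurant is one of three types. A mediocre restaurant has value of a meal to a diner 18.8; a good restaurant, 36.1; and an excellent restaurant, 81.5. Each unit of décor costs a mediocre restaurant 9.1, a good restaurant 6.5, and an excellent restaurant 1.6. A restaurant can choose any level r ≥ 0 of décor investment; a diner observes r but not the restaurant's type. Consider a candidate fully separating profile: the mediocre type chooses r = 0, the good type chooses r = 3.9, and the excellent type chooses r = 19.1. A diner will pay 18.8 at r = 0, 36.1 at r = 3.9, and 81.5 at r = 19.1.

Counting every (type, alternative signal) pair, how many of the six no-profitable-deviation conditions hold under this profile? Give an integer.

Excellent (own payoff 81.5 − 1.6×19.1 = 50.94): to r=0 gives 18.8 → no gain ✓; to r=3.9 gives 36.1 − 1.6×3.9 = 29.86 → no gain ✓.
Mediocre (own payoff 18.8): to r=3.9 gives 36.1 − 9.1×3.9 = 0.61 → no gain ✓; to r=19.1 gives 81.5 − 9.1×19.1 = -92.31 → no gain ✓.
Good (own payoff 36.1 − 6.5×3.9 = 10.75): to r=0 gives 18.8 → profitable ✗; to r=19.1 gives 81.5 − 6.5×19.1 = -42.65 → no gain ✓.
5 of the 6 constraints hold; not an equilibrium.

5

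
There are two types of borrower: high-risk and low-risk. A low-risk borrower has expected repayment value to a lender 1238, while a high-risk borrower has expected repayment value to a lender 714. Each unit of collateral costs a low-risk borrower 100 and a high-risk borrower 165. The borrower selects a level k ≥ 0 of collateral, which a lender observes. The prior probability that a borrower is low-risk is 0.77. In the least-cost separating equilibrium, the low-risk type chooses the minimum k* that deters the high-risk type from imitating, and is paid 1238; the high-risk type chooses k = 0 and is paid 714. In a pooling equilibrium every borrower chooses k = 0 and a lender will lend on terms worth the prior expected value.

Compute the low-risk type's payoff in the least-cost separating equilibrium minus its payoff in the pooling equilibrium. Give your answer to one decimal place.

Least-cost separating signal: k* solves 714 = 1238 − 165·k*, so k* = (1238 − 714)/165 ≈ 3.1758.
Low-risk type's separating payoff: 1238 − 100 × k* = 1238 − 100 × (1238 − 714)/165 = 1238 − 52400/165 ≈ 920.424.
Pooling payoff: 0.77 × 1238 + 0.23 × 714 = 1117.48.
Difference: 920.424 − 1117.48 = -197.056, i.e. -197.1 to one decimal place.
The low-risk type would prefer the pooling outcome.

-197.1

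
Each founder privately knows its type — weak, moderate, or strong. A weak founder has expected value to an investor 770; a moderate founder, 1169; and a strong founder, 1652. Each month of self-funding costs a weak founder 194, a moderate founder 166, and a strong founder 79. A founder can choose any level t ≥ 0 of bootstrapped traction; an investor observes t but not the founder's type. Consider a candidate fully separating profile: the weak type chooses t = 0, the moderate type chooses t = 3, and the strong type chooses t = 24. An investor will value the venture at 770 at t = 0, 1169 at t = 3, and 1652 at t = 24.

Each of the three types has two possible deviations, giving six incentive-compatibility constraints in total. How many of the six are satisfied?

3

Strong (own payoff 1652 − 79×24 = -244): to t=0 gives 770 → profitable ✗; to t=3 gives 1169 − 79×3 = 932 → profitable ✗.
Weak (own payoff 770): to t=3 gives 1169 − 194×3 = 587 → no gain ✓; to t=24 gives 1652 − 194×24 = -3004 → no gain ✓.
Moderate (own payoff 1169 − 166×3 = 671): to t=0 gives 770 → profitable ✗; to t=24 gives 1652 − 166×24 = -2332 → no gain ✓.
3 of the 6 constraints hold; not an equilibrium.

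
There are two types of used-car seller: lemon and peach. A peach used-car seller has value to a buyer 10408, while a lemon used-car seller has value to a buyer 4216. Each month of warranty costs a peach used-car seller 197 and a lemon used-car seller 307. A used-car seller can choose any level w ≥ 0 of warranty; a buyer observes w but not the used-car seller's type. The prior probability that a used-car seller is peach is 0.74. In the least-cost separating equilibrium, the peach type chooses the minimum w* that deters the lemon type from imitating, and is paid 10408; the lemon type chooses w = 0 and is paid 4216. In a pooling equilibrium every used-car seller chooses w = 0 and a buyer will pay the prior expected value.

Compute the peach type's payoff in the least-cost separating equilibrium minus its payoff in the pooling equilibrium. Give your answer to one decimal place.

-2363.4

Least-cost separating signal: w* solves 4216 = 10408 − 307·w*, so w* = (10408 − 4216)/307 ≈ 20.1694.
Peach type's separating payoff: 10408 − 197 × w* = 10408 − 197 × (10408 − 4216)/307 = 10408 − 1219824/307 ≈ 6434.632.
Pooling payoff: 0.74 × 10408 + 0.26 × 4216 = 8798.08.
Difference: 6434.632 − 8798.08 = -2363.448, i.e. -2363.4 to one decimal place.
The peach type would prefer the pooling outcome.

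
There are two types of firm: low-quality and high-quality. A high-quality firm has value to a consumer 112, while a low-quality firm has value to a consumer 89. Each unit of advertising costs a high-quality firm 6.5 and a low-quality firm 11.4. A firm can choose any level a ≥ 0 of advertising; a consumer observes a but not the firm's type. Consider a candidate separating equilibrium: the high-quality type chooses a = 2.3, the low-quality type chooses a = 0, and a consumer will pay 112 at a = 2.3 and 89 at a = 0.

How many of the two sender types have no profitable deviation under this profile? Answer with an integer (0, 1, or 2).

High-quality type: signal → 112 − 6.5 × 2.3 = 97.05; deviate to 0 → 89. IC holds (97.05 ≥ 89).
Low-quality type: stay at 0 → 89; mimic → 112 − 11.4 × 2.3 = 85.78. IC holds (89 ≥ 85.78).
2 of 2 constraints hold, so this is a separating equilibrium.

2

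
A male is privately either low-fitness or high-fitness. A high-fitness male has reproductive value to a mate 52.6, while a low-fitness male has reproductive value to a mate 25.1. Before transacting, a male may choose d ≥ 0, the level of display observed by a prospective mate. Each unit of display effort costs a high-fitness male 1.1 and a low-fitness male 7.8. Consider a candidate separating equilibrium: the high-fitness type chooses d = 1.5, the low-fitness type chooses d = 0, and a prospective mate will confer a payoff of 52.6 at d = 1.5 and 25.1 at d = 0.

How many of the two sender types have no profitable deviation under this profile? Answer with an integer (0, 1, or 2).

High-fitness type: signal → 52.6 − 1.1 × 1.5 = 50.95; deviate to 0 → 25.1. IC holds (50.95 ≥ 25.1).
Low-fitness type: stay at 0 → 25.1; mimic → 52.6 − 7.8 × 1.5 = 40.9. IC fails (25.1 < 40.9).
1 of 2 constraints hold, so this profile is not an equilibrium.

1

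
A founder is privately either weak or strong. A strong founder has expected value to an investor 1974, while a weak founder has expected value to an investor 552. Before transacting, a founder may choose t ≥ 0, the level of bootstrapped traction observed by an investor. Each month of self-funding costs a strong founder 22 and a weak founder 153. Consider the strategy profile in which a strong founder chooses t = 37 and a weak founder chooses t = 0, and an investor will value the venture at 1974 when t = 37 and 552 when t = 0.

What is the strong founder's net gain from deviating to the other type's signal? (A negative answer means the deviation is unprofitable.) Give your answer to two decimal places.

Playing t = 37 the strong founder receives 1974 − 22 × 37 = 1160.
Deviating to t = 0 yields 552 instead.
Gain from deviating: 552 − 1160 = -608.00.
The gain is negative, so the strong type's incentive-compatibility constraint is satisfied.

-608.00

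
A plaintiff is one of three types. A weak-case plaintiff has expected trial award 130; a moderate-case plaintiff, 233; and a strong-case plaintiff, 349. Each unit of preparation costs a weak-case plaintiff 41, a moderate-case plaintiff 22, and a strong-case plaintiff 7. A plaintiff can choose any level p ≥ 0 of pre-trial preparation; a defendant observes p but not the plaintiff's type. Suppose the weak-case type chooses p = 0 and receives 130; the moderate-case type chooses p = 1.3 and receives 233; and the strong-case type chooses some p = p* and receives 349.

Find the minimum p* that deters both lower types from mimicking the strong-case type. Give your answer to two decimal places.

Moderate-case type (on-path payoff 233 − 22×1.3 = 204.4) won't mimic when 204.4 ≥ 349 − 22·p*, i.e. p* ≥ 6.57.
Weak-case type (on-path payoff 130) won't mimic when 130 ≥ 349 − 41·p*, i.e. p* ≥ 5.34.
Both must hold, so p* = max(5.34, 6.57) = 6.57. The moderate-case type's constraint binds.

6.57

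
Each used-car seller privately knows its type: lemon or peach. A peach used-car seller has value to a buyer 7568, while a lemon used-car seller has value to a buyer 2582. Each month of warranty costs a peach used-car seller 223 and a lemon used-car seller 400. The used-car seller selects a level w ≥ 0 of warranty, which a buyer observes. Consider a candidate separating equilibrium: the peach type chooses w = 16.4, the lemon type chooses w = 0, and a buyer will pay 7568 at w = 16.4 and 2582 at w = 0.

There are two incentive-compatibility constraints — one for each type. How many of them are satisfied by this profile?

Lemon type: stay at 0 → 2582; mimic → 7568 − 400 × 16.4 = 1008. IC holds (2582 ≥ 1008).
Peach type: signal → 7568 − 223 × 16.4 = 3910.8; deviate to 0 → 2582. IC holds (3910.8 ≥ 2582).
2 of 2 constraints hold, so this is a separating equilibrium.

2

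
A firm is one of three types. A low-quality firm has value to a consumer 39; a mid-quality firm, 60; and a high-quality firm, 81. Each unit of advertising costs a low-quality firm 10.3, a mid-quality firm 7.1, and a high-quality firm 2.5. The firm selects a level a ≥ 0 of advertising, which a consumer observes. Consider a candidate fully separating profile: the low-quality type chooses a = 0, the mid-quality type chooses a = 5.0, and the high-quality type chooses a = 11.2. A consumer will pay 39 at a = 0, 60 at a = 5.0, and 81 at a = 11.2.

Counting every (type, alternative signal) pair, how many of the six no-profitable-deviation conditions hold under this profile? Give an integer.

5

Low-quality (own payoff 39): to a=5.0 gives 60 − 10.3×5.0 = 8.5 → no gain ✓; to a=11.2 gives 81 − 10.3×11.2 = -34.36 → no gain ✓.
High-quality (own payoff 81 − 2.5×11.2 = 53): to a=0 gives 39 → no gain ✓; to a=5.0 gives 60 − 2.5×5.0 = 47.5 → no gain ✓.
Mid-quality (own payoff 60 − 7.1×5.0 = 24.5): to a=0 gives 39 → profitable ✗; to a=11.2 gives 81 − 7.1×11.2 = 1.48 → no gain ✓.
5 of the 6 constraints hold; not an equilibrium.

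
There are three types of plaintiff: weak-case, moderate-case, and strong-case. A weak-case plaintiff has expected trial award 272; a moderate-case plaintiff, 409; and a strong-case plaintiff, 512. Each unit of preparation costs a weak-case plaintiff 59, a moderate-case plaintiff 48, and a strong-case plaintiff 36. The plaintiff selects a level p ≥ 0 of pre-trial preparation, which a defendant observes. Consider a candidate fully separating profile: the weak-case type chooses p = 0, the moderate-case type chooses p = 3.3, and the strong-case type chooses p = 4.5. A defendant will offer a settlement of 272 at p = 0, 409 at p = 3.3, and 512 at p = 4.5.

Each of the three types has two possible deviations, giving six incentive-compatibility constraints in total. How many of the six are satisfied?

4

Weak-case (own payoff 272): to p=3.3 gives 409 − 59×3.3 = 214.3 → no gain ✓; to p=4.5 gives 512 − 59×4.5 = 246.5 → no gain ✓.
Moderate-case (own payoff 409 − 48×3.3 = 250.6): to p=0 gives 272 → profitable ✗; to p=4.5 gives 512 − 48×4.5 = 296 → profitable ✗.
Strong-case (own payoff 512 − 36×4.5 = 350): to p=0 gives 272 → no gain ✓; to p=3.3 gives 409 − 36×3.3 = 290.2 → no gain ✓.
4 of the 6 constraints hold; not an equilibrium.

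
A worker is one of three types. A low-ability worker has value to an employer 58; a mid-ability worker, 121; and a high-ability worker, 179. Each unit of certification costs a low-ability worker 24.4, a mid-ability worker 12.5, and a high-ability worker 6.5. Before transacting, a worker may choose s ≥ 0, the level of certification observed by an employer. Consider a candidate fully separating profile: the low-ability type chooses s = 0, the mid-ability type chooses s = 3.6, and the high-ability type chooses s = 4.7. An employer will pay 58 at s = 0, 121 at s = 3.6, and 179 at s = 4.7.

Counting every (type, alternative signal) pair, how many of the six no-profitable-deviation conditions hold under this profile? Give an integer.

Low-ability (own payoff 58): to s=3.6 gives 121 − 24.4×3.6 = 33.16 → no gain ✓; to s=4.7 gives 179 − 24.4×4.7 = 64.32 → profitable ✗.
High-ability (own payoff 179 − 6.5×4.7 = 148.45): to s=0 gives 58 → no gain ✓; to s=3.6 gives 121 − 6.5×3.6 = 97.6 → no gain ✓.
Mid-ability (own payoff 121 − 12.5×3.6 = 76): to s=0 gives 58 → no gain ✓; to s=4.7 gives 179 − 12.5×4.7 = 120.25 → profitable ✗.
4 of the 6 constraints hold; not an equilibrium.

4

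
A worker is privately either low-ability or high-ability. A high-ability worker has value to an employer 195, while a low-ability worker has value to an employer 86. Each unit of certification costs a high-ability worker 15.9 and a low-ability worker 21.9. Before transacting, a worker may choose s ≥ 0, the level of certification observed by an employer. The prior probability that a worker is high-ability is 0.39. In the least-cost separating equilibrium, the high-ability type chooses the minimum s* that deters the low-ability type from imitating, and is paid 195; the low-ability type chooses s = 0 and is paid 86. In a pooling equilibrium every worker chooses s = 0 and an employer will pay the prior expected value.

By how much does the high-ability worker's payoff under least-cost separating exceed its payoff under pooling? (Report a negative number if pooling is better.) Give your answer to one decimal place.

Least-cost separating signal: s* solves 86 = 195 − 21.9·s*, so s* = (195 − 86)/21.9 ≈ 4.9772.
High-ability type's separating payoff: 195 − 15.9 × s* = 195 − 15.9 × (195 − 86)/21.9 = 195 − 1733.1/21.9 ≈ 115.863.
Pooling payoff: 0.39 × 195 + 0.61 × 86 = 128.51.
Difference: 115.863 − 128.51 = -12.647, i.e. -12.6 to one decimal place.
The high-ability type would prefer the pooling outcome.

-12.6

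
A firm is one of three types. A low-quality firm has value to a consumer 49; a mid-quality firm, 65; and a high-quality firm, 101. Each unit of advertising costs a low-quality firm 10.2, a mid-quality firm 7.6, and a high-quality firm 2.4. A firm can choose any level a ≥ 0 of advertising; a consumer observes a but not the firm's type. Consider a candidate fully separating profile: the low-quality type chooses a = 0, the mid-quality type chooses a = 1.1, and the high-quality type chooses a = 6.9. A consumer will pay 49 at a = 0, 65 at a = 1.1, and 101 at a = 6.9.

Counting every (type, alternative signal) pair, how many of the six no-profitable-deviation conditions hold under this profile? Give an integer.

5

Low-quality (own payoff 49): to a=1.1 gives 65 − 10.2×1.1 = 53.78 → profitable ✗; to a=6.9 gives 101 − 10.2×6.9 = 30.62 → no gain ✓.
High-quality (own payoff 101 − 2.4×6.9 = 84.44): to a=0 gives 49 → no gain ✓; to a=1.1 gives 65 − 2.4×1.1 = 62.36 → no gain ✓.
Mid-quality (own payoff 65 − 7.6×1.1 = 56.64): to a=0 gives 49 → no gain ✓; to a=6.9 gives 101 − 7.6×6.9 = 48.56 → no gain ✓.
5 of the 6 constraints hold; not an equilibrium.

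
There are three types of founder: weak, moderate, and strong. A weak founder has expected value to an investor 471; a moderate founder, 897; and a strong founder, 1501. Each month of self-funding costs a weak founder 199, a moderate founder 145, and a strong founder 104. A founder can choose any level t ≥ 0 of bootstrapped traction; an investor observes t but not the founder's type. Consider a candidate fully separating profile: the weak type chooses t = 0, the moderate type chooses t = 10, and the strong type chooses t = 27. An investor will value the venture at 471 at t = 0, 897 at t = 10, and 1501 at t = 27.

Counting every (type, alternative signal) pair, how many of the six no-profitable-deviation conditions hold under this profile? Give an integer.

Strong (own payoff 1501 − 104×27 = -1307): to t=0 gives 471 → profitable ✗; to t=10 gives 897 − 104×10 = -143 → profitable ✗.
Weak (own payoff 471): to t=10 gives 897 − 199×10 = -1093 → no gain ✓; to t=27 gives 1501 − 199×27 = -3872 → no gain ✓.
Moderate (own payoff 897 − 145×10 = -553): to t=0 gives 471 → profitable ✗; to t=27 gives 1501 − 145×27 = -2414 → no gain ✓.
3 of the 6 constraints hold; not an equilibrium.

3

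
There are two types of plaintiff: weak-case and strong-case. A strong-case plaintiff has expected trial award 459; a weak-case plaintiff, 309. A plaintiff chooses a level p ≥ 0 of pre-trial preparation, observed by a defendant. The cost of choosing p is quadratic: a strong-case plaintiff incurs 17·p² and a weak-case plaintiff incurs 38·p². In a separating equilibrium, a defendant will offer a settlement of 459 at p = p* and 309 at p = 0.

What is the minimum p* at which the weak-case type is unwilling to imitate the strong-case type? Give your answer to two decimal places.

1.99

The weak-case type at p = 0 receives 309; imitating at p* yields 459 − 38·p*².
Indifference: 309 = 459 − 38·p*², so p*² = (459 − 309) / 38 ≈ 3.9474.
p* = √3.9474 ≈ 1.99.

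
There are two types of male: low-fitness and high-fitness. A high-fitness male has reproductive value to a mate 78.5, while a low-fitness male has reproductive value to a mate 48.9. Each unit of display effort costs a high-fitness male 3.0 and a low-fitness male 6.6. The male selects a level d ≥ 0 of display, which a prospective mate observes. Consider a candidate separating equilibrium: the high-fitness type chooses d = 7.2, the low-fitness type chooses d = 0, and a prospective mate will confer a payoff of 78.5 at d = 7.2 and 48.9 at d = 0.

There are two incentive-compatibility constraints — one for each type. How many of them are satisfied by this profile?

2

Low-fitness type: stay at 0 → 48.9; mimic → 78.5 − 6.6 × 7.2 = 30.98. IC holds (48.9 ≥ 30.98).
High-fitness type: signal → 78.5 − 3.0 × 7.2 = 56.9; deviate to 0 → 48.9. IC holds (56.9 ≥ 48.9).
2 of 2 constraints hold, so this is a separating equilibrium.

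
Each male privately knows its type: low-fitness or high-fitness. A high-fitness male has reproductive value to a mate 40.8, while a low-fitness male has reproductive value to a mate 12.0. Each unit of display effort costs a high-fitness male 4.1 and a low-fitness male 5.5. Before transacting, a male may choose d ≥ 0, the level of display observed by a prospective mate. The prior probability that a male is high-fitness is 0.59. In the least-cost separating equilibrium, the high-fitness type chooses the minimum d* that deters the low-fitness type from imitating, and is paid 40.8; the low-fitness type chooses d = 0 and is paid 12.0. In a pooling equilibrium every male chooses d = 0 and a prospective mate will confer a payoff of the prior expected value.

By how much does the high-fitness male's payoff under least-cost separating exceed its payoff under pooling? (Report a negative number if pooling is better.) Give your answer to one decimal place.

-9.7

Least-cost separating signal: d* solves 12.0 = 40.8 − 5.5·d*, so d* = (40.8 − 12.0)/5.5 ≈ 5.2364.
High-fitness type's separating payoff: 40.8 − 4.1 × d* = 40.8 − 4.1 × (40.8 − 12.0)/5.5 = 40.8 − 118.08/5.5 ≈ 19.331.
Pooling payoff: 0.59 × 40.8 + 0.41 × 12.0 = 28.992.
Difference: 19.331 − 28.992 = -9.661, i.e. -9.7 to one decimal place.
The high-fitness type would prefer the pooling outcome.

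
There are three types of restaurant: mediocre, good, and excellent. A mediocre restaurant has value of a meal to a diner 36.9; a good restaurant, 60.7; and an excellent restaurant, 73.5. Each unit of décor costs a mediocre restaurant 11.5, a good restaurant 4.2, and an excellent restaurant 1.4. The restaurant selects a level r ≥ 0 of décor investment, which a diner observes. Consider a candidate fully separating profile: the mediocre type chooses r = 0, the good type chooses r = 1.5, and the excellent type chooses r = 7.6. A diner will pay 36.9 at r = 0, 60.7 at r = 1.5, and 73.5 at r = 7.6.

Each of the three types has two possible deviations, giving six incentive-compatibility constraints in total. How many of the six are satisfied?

5

Good (own payoff 60.7 − 4.2×1.5 = 54.4): to r=0 gives 36.9 → no gain ✓; to r=7.6 gives 73.5 − 4.2×7.6 = 41.58 → no gain ✓.
Mediocre (own payoff 36.9): to r=1.5 gives 60.7 − 11.5×1.5 = 43.45 → profitable ✗; to r=7.6 gives 73.5 − 11.5×7.6 = -13.9 → no gain ✓.
Excellent (own payoff 73.5 − 1.4×7.6 = 62.86): to r=0 gives 36.9 → no gain ✓; to r=1.5 gives 60.7 − 1.4×1.5 = 58.6 → no gain ✓.
5 of the 6 constraints hold; not an equilibrium.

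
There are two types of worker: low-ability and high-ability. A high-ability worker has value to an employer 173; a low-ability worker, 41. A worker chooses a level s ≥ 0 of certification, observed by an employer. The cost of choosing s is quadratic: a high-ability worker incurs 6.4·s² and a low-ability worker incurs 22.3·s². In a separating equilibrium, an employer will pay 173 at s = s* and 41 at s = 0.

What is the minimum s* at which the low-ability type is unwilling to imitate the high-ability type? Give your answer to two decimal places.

The low-ability type at s = 0 receives 41; imitating at s* yields 173 − 22.3·s*².
Indifference: 41 = 173 − 22.3·s*², so s*² = (173 − 41) / 22.3 ≈ 5.9193.
s* = √5.9193 ≈ 2.43.

2.43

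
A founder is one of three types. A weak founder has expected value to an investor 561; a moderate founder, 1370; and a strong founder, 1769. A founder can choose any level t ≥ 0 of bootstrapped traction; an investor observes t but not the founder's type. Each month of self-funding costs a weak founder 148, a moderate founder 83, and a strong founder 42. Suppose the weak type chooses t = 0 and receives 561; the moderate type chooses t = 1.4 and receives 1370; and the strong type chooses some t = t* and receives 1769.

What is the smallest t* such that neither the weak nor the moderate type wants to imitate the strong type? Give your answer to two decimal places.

8.16

Weak type (on-path payoff 561) won't mimic when 561 ≥ 1769 − 148·t*, i.e. t* ≥ 8.16.
Moderate type (on-path payoff 1370 − 83×1.4 = 1253.8) won't mimic when 1253.8 ≥ 1769 − 83·t*, i.e. t* ≥ 6.21.
Both must hold, so t* = max(8.16, 6.21) = 8.16. The weak type's constraint binds.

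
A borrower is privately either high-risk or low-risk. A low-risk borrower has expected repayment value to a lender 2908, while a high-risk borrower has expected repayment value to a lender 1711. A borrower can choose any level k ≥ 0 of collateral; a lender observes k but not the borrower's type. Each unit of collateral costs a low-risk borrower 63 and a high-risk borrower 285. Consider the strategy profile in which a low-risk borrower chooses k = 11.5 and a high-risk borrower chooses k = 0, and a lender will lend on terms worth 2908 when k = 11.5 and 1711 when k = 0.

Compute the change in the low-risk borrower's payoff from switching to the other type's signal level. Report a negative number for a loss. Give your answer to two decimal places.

-472.50

Playing k = 11.5 the low-risk borrower receives 2908 − 63 × 11.5 = 2183.5.
Deviating to k = 0 yields 1711 instead.
Gain from deviating: 1711 − 2183.5 = -472.50.
The gain is negative, so the low-risk type's incentive-compatibility constraint is satisfied.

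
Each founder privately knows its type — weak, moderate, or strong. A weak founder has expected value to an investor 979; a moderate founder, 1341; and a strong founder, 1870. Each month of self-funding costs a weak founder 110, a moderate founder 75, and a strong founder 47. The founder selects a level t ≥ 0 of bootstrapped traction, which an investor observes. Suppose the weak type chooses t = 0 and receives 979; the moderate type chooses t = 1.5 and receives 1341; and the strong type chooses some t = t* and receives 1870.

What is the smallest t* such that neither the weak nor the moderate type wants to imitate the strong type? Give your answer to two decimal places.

8.55

Weak type (on-path payoff 979) won't mimic when 979 ≥ 1870 − 110·t*, i.e. t* ≥ 8.10.
Moderate type (on-path payoff 1341 − 75×1.5 = 1228.5) won't mimic when 1228.5 ≥ 1870 − 75·t*, i.e. t* ≥ 8.55.
Both must hold, so t* = max(8.10, 8.55) = 8.55. The moderate type's constraint binds.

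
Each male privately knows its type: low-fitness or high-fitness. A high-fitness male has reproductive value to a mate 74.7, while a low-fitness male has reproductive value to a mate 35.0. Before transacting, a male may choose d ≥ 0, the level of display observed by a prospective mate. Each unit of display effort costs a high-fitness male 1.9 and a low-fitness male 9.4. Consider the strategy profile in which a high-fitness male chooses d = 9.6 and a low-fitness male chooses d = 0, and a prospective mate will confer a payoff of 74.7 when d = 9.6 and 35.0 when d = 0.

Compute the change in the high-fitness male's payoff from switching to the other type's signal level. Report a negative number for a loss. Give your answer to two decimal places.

-21.46

Playing d = 9.6 the high-fitness male receives 74.7 − 1.9 × 9.6 = 56.46.
Deviating to d = 0 yields 35.0 instead.
Gain from deviating: 35.0 − 56.46 = -21.46.
The gain is negative, so the high-fitness type's incentive-compatibility constraint is satisfied.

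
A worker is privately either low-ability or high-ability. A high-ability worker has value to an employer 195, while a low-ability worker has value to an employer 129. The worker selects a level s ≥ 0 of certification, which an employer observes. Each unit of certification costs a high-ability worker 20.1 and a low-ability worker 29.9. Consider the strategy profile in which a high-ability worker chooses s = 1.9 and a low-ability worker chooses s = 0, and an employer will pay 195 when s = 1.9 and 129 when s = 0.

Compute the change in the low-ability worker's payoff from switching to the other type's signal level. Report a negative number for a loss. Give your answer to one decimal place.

9.2

Playing s = 0 the low-ability worker receives 129.
Deviating to s = 1.9 brings payment 195 at cost 29.9 × 1.9 = 56.81, netting 138.19.
Gain from deviating: 138.19 − 129 = 9.19, i.e. 9.2 to one decimal place.
The gain is positive, so the low-ability type's incentive-compatibility constraint is violated — this profile is not a separating equilibrium.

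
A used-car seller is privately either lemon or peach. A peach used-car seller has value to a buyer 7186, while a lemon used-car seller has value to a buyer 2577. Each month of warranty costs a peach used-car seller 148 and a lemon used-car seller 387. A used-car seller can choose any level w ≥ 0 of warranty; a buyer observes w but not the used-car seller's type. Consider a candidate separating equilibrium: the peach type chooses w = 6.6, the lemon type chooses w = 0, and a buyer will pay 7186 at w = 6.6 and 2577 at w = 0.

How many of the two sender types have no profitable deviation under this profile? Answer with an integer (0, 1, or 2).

Peach type: signal → 7186 − 148 × 6.6 = 6209.2; deviate to 0 → 2577. IC holds (6209.2 ≥ 2577).
Lemon type: stay at 0 → 2577; mimic → 7186 − 387 × 6.6 = 4631.8. IC fails (2577 < 4631.8).
1 of 2 constraints hold, so this profile is not an equilibrium.

1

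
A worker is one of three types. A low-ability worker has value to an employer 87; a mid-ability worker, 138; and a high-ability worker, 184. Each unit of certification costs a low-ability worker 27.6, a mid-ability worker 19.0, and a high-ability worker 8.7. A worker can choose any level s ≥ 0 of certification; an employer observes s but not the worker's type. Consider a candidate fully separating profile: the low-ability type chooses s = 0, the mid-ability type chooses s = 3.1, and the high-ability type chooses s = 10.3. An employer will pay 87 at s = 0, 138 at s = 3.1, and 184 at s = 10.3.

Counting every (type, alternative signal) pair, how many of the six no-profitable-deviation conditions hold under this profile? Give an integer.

High-ability (own payoff 184 − 8.7×10.3 = 94.39): to s=0 gives 87 → no gain ✓; to s=3.1 gives 138 − 8.7×3.1 = 111.03 → profitable ✗.
Mid-ability (own payoff 138 − 19.0×3.1 = 79.1): to s=0 gives 87 → profitable ✗; to s=10.3 gives 184 − 19.0×10.3 = -11.7 → no gain ✓.
Low-ability (own payoff 87): to s=3.1 gives 138 − 27.6×3.1 = 52.44 → no gain ✓; to s=10.3 gives 184 − 27.6×10.3 = -100.28 → no gain ✓.
4 of the 6 constraints hold; not an equilibrium.

4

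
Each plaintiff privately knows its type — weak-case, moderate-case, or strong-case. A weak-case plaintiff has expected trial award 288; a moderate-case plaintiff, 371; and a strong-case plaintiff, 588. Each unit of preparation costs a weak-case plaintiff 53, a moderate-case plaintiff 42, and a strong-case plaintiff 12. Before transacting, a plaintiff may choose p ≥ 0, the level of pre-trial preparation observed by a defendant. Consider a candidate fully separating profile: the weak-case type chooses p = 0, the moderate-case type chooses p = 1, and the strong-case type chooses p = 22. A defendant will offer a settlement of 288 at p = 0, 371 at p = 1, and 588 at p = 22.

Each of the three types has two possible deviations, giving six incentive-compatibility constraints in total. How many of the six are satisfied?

4

Moderate-case (own payoff 371 − 42×1 = 329): to p=0 gives 288 → no gain ✓; to p=22 gives 588 − 42×22 = -336 → no gain ✓.
Strong-case (own payoff 588 − 12×22 = 324): to p=0 gives 288 → no gain ✓; to p=1 gives 371 − 12×1 = 359 → profitable ✗.
Weak-case (own payoff 288): to p=1 gives 371 − 53×1 = 318 → profitable ✗; to p=22 gives 588 − 53×22 = -578 → no gain ✓.
4 of the 6 constraints hold; not an equilibrium.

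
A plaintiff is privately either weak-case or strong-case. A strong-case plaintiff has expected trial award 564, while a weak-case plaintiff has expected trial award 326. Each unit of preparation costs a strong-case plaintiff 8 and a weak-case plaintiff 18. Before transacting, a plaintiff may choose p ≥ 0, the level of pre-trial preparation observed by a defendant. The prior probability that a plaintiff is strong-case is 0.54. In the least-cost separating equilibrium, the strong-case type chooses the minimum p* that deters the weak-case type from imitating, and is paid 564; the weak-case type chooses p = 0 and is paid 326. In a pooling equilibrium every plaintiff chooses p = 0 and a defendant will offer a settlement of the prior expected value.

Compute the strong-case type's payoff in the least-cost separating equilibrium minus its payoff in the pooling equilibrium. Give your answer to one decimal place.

3.7

Least-cost separating signal: p* solves 326 = 564 − 18·p*, so p* = (564 − 326)/18 ≈ 13.2222.
Strong-case type's separating payoff: 564 − 8 × p* = 564 − 8 × (564 − 326)/18 = 564 − 1904/18 ≈ 458.222.
Pooling payoff: 0.54 × 564 + 0.46 × 326 = 454.52.
Difference: 458.222 − 454.52 = 3.702, i.e. 3.7 to one decimal place.
The strong-case type prefers to separate.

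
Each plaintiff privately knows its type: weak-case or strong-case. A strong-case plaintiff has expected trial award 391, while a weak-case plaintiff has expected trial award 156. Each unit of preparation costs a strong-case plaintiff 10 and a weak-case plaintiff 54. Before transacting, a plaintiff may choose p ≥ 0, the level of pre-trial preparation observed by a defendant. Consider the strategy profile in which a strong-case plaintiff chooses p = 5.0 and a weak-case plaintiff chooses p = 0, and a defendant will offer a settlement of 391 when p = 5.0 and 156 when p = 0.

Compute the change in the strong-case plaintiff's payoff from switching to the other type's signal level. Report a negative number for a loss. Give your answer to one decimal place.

Playing p = 5.0 the strong-case plaintiff receives 391 − 10 × 5.0 = 341.
Deviating to p = 0 yields 156 instead.
Gain from deviating: 156 − 341 = -185.0.
The gain is negative, so the strong-case type's incentive-compatibility constraint is satisfied.

-185.0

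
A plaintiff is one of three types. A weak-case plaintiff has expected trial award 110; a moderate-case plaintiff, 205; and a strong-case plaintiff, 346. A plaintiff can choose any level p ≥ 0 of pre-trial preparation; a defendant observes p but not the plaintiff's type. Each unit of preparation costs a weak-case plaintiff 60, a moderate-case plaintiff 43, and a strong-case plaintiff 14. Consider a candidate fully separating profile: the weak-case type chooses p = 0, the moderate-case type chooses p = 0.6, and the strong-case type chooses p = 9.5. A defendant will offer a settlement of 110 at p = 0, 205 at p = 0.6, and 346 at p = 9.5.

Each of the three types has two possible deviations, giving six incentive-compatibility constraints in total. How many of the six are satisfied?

Moderate-case (own payoff 205 − 43×0.6 = 179.2): to p=0 gives 110 → no gain ✓; to p=9.5 gives 346 − 43×9.5 = -62.5 → no gain ✓.
Weak-case (own payoff 110): to p=0.6 gives 205 − 60×0.6 = 169 → profitable ✗; to p=9.5 gives 346 − 60×9.5 = -224 → no gain ✓.
Strong-case (own payoff 346 − 14×9.5 = 213): to p=0 gives 110 → no gain ✓; to p=0.6 gives 205 − 14×0.6 = 196.6 → no gain ✓.
5 of the 6 constraints hold; not an equilibrium.

5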